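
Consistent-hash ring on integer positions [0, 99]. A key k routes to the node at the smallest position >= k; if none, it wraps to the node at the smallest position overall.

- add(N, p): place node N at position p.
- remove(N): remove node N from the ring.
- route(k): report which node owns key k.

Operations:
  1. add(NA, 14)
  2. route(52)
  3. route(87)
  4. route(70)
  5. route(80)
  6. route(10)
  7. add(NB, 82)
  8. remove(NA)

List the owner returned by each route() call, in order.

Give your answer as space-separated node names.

Op 1: add NA@14 -> ring=[14:NA]
Op 2: route key 52: none >= 52, wrap to smallest pos 14 -> NA
Op 3: route key 87: none >= 87, wrap to smallest pos 14 -> NA
Op 4: route key 70: none >= 70, wrap to smallest pos 14 -> NA
Op 5: route key 80: none >= 80, wrap to smallest pos 14 -> NA
Op 6: route key 10: smallest pos >= 10 is 14 -> NA
Op 7: add NB@82 -> ring=[14:NA,82:NB]
Op 8: remove NA -> ring=[82:NB]

Answer: NA NA NA NA NA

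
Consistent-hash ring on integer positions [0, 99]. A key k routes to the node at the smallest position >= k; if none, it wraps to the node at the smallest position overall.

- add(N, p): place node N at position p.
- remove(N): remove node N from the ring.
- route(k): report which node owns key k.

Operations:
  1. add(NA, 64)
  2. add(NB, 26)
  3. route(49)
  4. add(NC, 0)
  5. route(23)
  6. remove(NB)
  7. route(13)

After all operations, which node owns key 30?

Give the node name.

Op 1: add NA@64 -> ring=[64:NA]
Op 2: add NB@26 -> ring=[26:NB,64:NA]
Op 3: route key 49: smallest pos >= 49 is 64 -> NA
Op 4: add NC@0 -> ring=[0:NC,26:NB,64:NA]
Op 5: route key 23: smallest pos >= 23 is 26 -> NB
Op 6: remove NB -> ring=[0:NC,64:NA]
Op 7: route key 13: smallest pos >= 13 is 64 -> NA
Final route key 30: smallest pos >= 30 is 64 -> NA

Answer: NA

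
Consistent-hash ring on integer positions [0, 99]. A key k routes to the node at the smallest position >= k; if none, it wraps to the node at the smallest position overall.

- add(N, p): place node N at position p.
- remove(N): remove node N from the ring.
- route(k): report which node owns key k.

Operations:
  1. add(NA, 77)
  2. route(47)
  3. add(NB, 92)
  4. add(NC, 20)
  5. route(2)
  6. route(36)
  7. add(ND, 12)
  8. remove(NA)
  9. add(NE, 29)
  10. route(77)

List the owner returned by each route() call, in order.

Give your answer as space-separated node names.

Answer: NA NC NA NB

Derivation:
Op 1: add NA@77 -> ring=[77:NA]
Op 2: route key 47: smallest pos >= 47 is 77 -> NA
Op 3: add NB@92 -> ring=[77:NA,92:NB]
Op 4: add NC@20 -> ring=[20:NC,77:NA,92:NB]
Op 5: route key 2: smallest pos >= 2 is 20 -> NC
Op 6: route key 36: smallest pos >= 36 is 77 -> NA
Op 7: add ND@12 -> ring=[12:ND,20:NC,77:NA,92:NB]
Op 8: remove NA -> ring=[12:ND,20:NC,92:NB]
Op 9: add NE@29 -> ring=[12:ND,20:NC,29:NE,92:NB]
Op 10: route key 77: smallest pos >= 77 is 92 -> NB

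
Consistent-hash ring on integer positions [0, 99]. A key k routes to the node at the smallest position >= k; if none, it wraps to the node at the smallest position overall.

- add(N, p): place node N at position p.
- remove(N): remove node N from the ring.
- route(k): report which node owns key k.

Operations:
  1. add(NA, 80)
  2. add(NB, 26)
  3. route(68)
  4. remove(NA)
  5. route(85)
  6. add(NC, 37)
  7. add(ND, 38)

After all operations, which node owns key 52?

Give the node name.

Op 1: add NA@80 -> ring=[80:NA]
Op 2: add NB@26 -> ring=[26:NB,80:NA]
Op 3: route key 68: smallest pos >= 68 is 80 -> NA
Op 4: remove NA -> ring=[26:NB]
Op 5: route key 85: none >= 85, wrap to smallest pos 26 -> NB
Op 6: add NC@37 -> ring=[26:NB,37:NC]
Op 7: add ND@38 -> ring=[26:NB,37:NC,38:ND]
Final route key 52: none >= 52, wrap to smallest pos 26 -> NB

Answer: NB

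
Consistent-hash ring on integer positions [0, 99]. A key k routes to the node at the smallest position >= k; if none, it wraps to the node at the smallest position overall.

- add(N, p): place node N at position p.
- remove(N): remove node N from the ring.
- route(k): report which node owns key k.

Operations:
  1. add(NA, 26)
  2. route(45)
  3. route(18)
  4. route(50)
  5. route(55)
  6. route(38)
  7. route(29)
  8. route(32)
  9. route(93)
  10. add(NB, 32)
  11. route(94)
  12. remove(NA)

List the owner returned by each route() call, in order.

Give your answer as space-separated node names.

Op 1: add NA@26 -> ring=[26:NA]
Op 2: route key 45: none >= 45, wrap to smallest pos 26 -> NA
Op 3: route key 18: smallest pos >= 18 is 26 -> NA
Op 4: route key 50: none >= 50, wrap to smallest pos 26 -> NA
Op 5: route key 55: none >= 55, wrap to smallest pos 26 -> NA
Op 6: route key 38: none >= 38, wrap to smallest pos 26 -> NA
Op 7: route key 29: none >= 29, wrap to smallest pos 26 -> NA
Op 8: route key 32: none >= 32, wrap to smallest pos 26 -> NA
Op 9: route key 93: none >= 93, wrap to smallest pos 26 -> NA
Op 10: add NB@32 -> ring=[26:NA,32:NB]
Op 11: route key 94: none >= 94, wrap to smallest pos 26 -> NA
Op 12: remove NA -> ring=[32:NB]

Answer: NA NA NA NA NA NA NA NA NA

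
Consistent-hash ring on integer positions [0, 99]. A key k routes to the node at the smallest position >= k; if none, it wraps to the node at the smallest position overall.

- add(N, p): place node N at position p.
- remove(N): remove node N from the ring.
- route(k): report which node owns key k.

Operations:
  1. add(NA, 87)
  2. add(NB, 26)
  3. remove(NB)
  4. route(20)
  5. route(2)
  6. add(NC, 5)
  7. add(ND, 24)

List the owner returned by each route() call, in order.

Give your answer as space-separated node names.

Op 1: add NA@87 -> ring=[87:NA]
Op 2: add NB@26 -> ring=[26:NB,87:NA]
Op 3: remove NB -> ring=[87:NA]
Op 4: route key 20: smallest pos >= 20 is 87 -> NA
Op 5: route key 2: smallest pos >= 2 is 87 -> NA
Op 6: add NC@5 -> ring=[5:NC,87:NA]
Op 7: add ND@24 -> ring=[5:NC,24:ND,87:NA]

Answer: NA NA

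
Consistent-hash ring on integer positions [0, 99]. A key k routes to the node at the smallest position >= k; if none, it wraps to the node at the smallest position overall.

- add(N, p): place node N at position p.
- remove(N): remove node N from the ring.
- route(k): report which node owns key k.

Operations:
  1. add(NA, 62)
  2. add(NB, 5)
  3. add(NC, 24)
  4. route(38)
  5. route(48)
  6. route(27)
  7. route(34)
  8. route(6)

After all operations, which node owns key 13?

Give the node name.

Answer: NC

Derivation:
Op 1: add NA@62 -> ring=[62:NA]
Op 2: add NB@5 -> ring=[5:NB,62:NA]
Op 3: add NC@24 -> ring=[5:NB,24:NC,62:NA]
Op 4: route key 38: smallest pos >= 38 is 62 -> NA
Op 5: route key 48: smallest pos >= 48 is 62 -> NA
Op 6: route key 27: smallest pos >= 27 is 62 -> NA
Op 7: route key 34: smallest pos >= 34 is 62 -> NA
Op 8: route key 6: smallest pos >= 6 is 24 -> NC
Final route key 13: smallest pos >= 13 is 24 -> NC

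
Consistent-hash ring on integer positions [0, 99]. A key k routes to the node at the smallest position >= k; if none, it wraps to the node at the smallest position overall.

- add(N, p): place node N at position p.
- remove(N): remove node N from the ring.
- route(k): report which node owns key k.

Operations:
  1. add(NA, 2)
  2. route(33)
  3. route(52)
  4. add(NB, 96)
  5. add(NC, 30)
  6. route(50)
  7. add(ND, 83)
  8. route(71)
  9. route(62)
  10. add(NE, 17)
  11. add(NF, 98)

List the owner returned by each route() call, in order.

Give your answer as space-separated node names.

Answer: NA NA NB ND ND

Derivation:
Op 1: add NA@2 -> ring=[2:NA]
Op 2: route key 33: none >= 33, wrap to smallest pos 2 -> NA
Op 3: route key 52: none >= 52, wrap to smallest pos 2 -> NA
Op 4: add NB@96 -> ring=[2:NA,96:NB]
Op 5: add NC@30 -> ring=[2:NA,30:NC,96:NB]
Op 6: route key 50: smallest pos >= 50 is 96 -> NB
Op 7: add ND@83 -> ring=[2:NA,30:NC,83:ND,96:NB]
Op 8: route key 71: smallest pos >= 71 is 83 -> ND
Op 9: route key 62: smallest pos >= 62 is 83 -> ND
Op 10: add NE@17 -> ring=[2:NA,17:NE,30:NC,83:ND,96:NB]
Op 11: add NF@98 -> ring=[2:NA,17:NE,30:NC,83:ND,96:NB,98:NF]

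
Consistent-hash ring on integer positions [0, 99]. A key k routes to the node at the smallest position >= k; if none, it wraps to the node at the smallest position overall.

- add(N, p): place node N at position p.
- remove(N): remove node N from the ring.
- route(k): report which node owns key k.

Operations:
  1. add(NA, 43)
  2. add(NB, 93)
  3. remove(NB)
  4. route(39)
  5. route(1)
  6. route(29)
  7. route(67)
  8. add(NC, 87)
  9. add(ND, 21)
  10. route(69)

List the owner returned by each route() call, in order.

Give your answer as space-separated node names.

Op 1: add NA@43 -> ring=[43:NA]
Op 2: add NB@93 -> ring=[43:NA,93:NB]
Op 3: remove NB -> ring=[43:NA]
Op 4: route key 39: smallest pos >= 39 is 43 -> NA
Op 5: route key 1: smallest pos >= 1 is 43 -> NA
Op 6: route key 29: smallest pos >= 29 is 43 -> NA
Op 7: route key 67: none >= 67, wrap to smallest pos 43 -> NA
Op 8: add NC@87 -> ring=[43:NA,87:NC]
Op 9: add ND@21 -> ring=[21:ND,43:NA,87:NC]
Op 10: route key 69: smallest pos >= 69 is 87 -> NC

Answer: NA NA NA NA NC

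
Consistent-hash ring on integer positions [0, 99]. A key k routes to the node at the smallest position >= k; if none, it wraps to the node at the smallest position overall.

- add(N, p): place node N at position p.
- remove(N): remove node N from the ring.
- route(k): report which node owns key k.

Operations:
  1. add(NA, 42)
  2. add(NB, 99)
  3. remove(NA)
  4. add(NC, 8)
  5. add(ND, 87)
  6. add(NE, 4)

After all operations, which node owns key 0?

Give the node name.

Op 1: add NA@42 -> ring=[42:NA]
Op 2: add NB@99 -> ring=[42:NA,99:NB]
Op 3: remove NA -> ring=[99:NB]
Op 4: add NC@8 -> ring=[8:NC,99:NB]
Op 5: add ND@87 -> ring=[8:NC,87:ND,99:NB]
Op 6: add NE@4 -> ring=[4:NE,8:NC,87:ND,99:NB]
Final route key 0: smallest pos >= 0 is 4 -> NE

Answer: NE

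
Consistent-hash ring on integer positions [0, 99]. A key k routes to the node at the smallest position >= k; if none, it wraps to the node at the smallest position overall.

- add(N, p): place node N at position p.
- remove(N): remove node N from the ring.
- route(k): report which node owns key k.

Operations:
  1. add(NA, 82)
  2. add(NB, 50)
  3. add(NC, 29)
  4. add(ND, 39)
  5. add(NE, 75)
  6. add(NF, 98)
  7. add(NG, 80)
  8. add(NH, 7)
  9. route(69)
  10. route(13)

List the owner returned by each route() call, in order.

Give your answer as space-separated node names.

Answer: NE NC

Derivation:
Op 1: add NA@82 -> ring=[82:NA]
Op 2: add NB@50 -> ring=[50:NB,82:NA]
Op 3: add NC@29 -> ring=[29:NC,50:NB,82:NA]
Op 4: add ND@39 -> ring=[29:NC,39:ND,50:NB,82:NA]
Op 5: add NE@75 -> ring=[29:NC,39:ND,50:NB,75:NE,82:NA]
Op 6: add NF@98 -> ring=[29:NC,39:ND,50:NB,75:NE,82:NA,98:NF]
Op 7: add NG@80 -> ring=[29:NC,39:ND,50:NB,75:NE,80:NG,82:NA,98:NF]
Op 8: add NH@7 -> ring=[7:NH,29:NC,39:ND,50:NB,75:NE,80:NG,82:NA,98:NF]
Op 9: route key 69: smallest pos >= 69 is 75 -> NE
Op 10: route key 13: smallest pos >= 13 is 29 -> NC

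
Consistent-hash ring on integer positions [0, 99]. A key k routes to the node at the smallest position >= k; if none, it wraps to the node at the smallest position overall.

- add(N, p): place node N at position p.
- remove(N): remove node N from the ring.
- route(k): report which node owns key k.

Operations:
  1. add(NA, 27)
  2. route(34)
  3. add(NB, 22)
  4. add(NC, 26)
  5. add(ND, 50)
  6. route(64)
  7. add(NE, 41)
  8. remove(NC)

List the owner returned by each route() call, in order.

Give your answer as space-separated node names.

Op 1: add NA@27 -> ring=[27:NA]
Op 2: route key 34: none >= 34, wrap to smallest pos 27 -> NA
Op 3: add NB@22 -> ring=[22:NB,27:NA]
Op 4: add NC@26 -> ring=[22:NB,26:NC,27:NA]
Op 5: add ND@50 -> ring=[22:NB,26:NC,27:NA,50:ND]
Op 6: route key 64: none >= 64, wrap to smallest pos 22 -> NB
Op 7: add NE@41 -> ring=[22:NB,26:NC,27:NA,41:NE,50:ND]
Op 8: remove NC -> ring=[22:NB,27:NA,41:NE,50:ND]

Answer: NA NB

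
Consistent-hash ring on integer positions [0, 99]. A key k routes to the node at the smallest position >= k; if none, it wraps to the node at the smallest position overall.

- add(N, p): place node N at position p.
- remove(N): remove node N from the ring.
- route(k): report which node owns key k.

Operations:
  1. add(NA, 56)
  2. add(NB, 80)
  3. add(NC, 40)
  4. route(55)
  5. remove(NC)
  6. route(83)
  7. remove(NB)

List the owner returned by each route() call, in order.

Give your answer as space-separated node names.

Answer: NA NA

Derivation:
Op 1: add NA@56 -> ring=[56:NA]
Op 2: add NB@80 -> ring=[56:NA,80:NB]
Op 3: add NC@40 -> ring=[40:NC,56:NA,80:NB]
Op 4: route key 55: smallest pos >= 55 is 56 -> NA
Op 5: remove NC -> ring=[56:NA,80:NB]
Op 6: route key 83: none >= 83, wrap to smallest pos 56 -> NA
Op 7: remove NB -> ring=[56:NA]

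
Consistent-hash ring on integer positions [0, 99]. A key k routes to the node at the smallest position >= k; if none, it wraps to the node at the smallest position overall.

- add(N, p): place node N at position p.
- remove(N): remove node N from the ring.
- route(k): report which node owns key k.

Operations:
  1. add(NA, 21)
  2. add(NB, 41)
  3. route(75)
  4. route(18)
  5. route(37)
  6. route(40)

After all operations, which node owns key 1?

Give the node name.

Op 1: add NA@21 -> ring=[21:NA]
Op 2: add NB@41 -> ring=[21:NA,41:NB]
Op 3: route key 75: none >= 75, wrap to smallest pos 21 -> NA
Op 4: route key 18: smallest pos >= 18 is 21 -> NA
Op 5: route key 37: smallest pos >= 37 is 41 -> NB
Op 6: route key 40: smallest pos >= 40 is 41 -> NB
Final route key 1: smallest pos >= 1 is 21 -> NA

Answer: NA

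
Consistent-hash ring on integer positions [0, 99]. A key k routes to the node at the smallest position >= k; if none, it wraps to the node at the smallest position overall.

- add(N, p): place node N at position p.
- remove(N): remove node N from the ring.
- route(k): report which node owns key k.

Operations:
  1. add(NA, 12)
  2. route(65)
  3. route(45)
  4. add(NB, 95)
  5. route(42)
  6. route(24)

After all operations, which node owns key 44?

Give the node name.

Answer: NB

Derivation:
Op 1: add NA@12 -> ring=[12:NA]
Op 2: route key 65: none >= 65, wrap to smallest pos 12 -> NA
Op 3: route key 45: none >= 45, wrap to smallest pos 12 -> NA
Op 4: add NB@95 -> ring=[12:NA,95:NB]
Op 5: route key 42: smallest pos >= 42 is 95 -> NB
Op 6: route key 24: smallest pos >= 24 is 95 -> NB
Final route key 44: smallest pos >= 44 is 95 -> NB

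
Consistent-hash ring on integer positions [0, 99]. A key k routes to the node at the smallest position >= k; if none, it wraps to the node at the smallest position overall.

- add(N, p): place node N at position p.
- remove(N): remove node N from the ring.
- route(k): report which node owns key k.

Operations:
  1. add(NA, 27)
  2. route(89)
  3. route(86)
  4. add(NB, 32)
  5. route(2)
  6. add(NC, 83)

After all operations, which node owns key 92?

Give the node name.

Op 1: add NA@27 -> ring=[27:NA]
Op 2: route key 89: none >= 89, wrap to smallest pos 27 -> NA
Op 3: route key 86: none >= 86, wrap to smallest pos 27 -> NA
Op 4: add NB@32 -> ring=[27:NA,32:NB]
Op 5: route key 2: smallest pos >= 2 is 27 -> NA
Op 6: add NC@83 -> ring=[27:NA,32:NB,83:NC]
Final route key 92: none >= 92, wrap to smallest pos 27 -> NA

Answer: NA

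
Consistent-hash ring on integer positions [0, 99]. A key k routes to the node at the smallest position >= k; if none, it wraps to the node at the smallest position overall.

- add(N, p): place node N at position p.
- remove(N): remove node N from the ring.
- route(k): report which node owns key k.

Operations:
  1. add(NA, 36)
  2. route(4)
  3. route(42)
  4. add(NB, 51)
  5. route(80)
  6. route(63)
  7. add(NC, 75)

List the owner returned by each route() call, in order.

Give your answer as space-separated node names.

Answer: NA NA NA NA

Derivation:
Op 1: add NA@36 -> ring=[36:NA]
Op 2: route key 4: smallest pos >= 4 is 36 -> NA
Op 3: route key 42: none >= 42, wrap to smallest pos 36 -> NA
Op 4: add NB@51 -> ring=[36:NA,51:NB]
Op 5: route key 80: none >= 80, wrap to smallest pos 36 -> NA
Op 6: route key 63: none >= 63, wrap to smallest pos 36 -> NA
Op 7: add NC@75 -> ring=[36:NA,51:NB,75:NC]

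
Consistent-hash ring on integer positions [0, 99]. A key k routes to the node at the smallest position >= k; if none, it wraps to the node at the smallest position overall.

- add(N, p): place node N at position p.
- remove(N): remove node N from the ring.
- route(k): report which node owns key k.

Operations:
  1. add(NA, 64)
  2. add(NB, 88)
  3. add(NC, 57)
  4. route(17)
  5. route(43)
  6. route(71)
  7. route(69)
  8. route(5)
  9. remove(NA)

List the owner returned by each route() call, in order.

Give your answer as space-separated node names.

Op 1: add NA@64 -> ring=[64:NA]
Op 2: add NB@88 -> ring=[64:NA,88:NB]
Op 3: add NC@57 -> ring=[57:NC,64:NA,88:NB]
Op 4: route key 17: smallest pos >= 17 is 57 -> NC
Op 5: route key 43: smallest pos >= 43 is 57 -> NC
Op 6: route key 71: smallest pos >= 71 is 88 -> NB
Op 7: route key 69: smallest pos >= 69 is 88 -> NB
Op 8: route key 5: smallest pos >= 5 is 57 -> NC
Op 9: remove NA -> ring=[57:NC,88:NB]

Answer: NC NC NB NB NC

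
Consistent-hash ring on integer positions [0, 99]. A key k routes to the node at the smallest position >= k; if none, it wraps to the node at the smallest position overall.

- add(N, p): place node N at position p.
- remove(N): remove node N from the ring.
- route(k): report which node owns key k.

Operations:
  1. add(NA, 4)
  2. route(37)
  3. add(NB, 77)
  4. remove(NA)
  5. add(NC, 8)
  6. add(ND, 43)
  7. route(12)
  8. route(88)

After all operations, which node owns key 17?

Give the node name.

Answer: ND

Derivation:
Op 1: add NA@4 -> ring=[4:NA]
Op 2: route key 37: none >= 37, wrap to smallest pos 4 -> NA
Op 3: add NB@77 -> ring=[4:NA,77:NB]
Op 4: remove NA -> ring=[77:NB]
Op 5: add NC@8 -> ring=[8:NC,77:NB]
Op 6: add ND@43 -> ring=[8:NC,43:ND,77:NB]
Op 7: route key 12: smallest pos >= 12 is 43 -> ND
Op 8: route key 88: none >= 88, wrap to smallest pos 8 -> NC
Final route key 17: smallest pos >= 17 is 43 -> ND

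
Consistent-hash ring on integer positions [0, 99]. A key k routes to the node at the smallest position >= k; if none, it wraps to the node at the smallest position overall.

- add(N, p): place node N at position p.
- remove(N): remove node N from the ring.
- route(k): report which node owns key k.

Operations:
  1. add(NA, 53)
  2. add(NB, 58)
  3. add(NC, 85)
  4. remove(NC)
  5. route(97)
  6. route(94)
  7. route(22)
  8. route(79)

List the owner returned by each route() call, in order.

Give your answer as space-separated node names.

Answer: NA NA NA NA

Derivation:
Op 1: add NA@53 -> ring=[53:NA]
Op 2: add NB@58 -> ring=[53:NA,58:NB]
Op 3: add NC@85 -> ring=[53:NA,58:NB,85:NC]
Op 4: remove NC -> ring=[53:NA,58:NB]
Op 5: route key 97: none >= 97, wrap to smallest pos 53 -> NA
Op 6: route key 94: none >= 94, wrap to smallest pos 53 -> NA
Op 7: route key 22: smallest pos >= 22 is 53 -> NA
Op 8: route key 79: none >= 79, wrap to smallest pos 53 -> NA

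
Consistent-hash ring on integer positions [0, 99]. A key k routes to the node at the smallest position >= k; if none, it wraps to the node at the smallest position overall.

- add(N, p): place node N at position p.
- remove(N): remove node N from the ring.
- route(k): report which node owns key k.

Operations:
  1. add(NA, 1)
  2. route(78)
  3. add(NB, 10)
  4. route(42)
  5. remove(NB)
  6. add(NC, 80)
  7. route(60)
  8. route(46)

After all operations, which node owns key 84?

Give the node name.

Op 1: add NA@1 -> ring=[1:NA]
Op 2: route key 78: none >= 78, wrap to smallest pos 1 -> NA
Op 3: add NB@10 -> ring=[1:NA,10:NB]
Op 4: route key 42: none >= 42, wrap to smallest pos 1 -> NA
Op 5: remove NB -> ring=[1:NA]
Op 6: add NC@80 -> ring=[1:NA,80:NC]
Op 7: route key 60: smallest pos >= 60 is 80 -> NC
Op 8: route key 46: smallest pos >= 46 is 80 -> NC
Final route key 84: none >= 84, wrap to smallest pos 1 -> NA

Answer: NA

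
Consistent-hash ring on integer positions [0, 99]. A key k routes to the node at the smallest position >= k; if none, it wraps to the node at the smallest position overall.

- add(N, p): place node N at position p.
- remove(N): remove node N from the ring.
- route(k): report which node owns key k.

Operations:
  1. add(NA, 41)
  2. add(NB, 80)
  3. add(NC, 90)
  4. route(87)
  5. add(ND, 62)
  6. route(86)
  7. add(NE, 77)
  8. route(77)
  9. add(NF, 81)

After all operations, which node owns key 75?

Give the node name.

Op 1: add NA@41 -> ring=[41:NA]
Op 2: add NB@80 -> ring=[41:NA,80:NB]
Op 3: add NC@90 -> ring=[41:NA,80:NB,90:NC]
Op 4: route key 87: smallest pos >= 87 is 90 -> NC
Op 5: add ND@62 -> ring=[41:NA,62:ND,80:NB,90:NC]
Op 6: route key 86: smallest pos >= 86 is 90 -> NC
Op 7: add NE@77 -> ring=[41:NA,62:ND,77:NE,80:NB,90:NC]
Op 8: route key 77: smallest pos >= 77 is 77 -> NE
Op 9: add NF@81 -> ring=[41:NA,62:ND,77:NE,80:NB,81:NF,90:NC]
Final route key 75: smallest pos >= 75 is 77 -> NE

Answer: NE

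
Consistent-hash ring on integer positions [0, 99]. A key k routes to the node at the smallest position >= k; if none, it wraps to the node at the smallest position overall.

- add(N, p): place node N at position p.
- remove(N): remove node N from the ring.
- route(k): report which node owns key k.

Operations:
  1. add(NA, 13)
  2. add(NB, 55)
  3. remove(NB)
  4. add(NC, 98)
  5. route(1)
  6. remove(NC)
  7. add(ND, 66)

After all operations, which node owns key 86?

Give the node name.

Answer: NA

Derivation:
Op 1: add NA@13 -> ring=[13:NA]
Op 2: add NB@55 -> ring=[13:NA,55:NB]
Op 3: remove NB -> ring=[13:NA]
Op 4: add NC@98 -> ring=[13:NA,98:NC]
Op 5: route key 1: smallest pos >= 1 is 13 -> NA
Op 6: remove NC -> ring=[13:NA]
Op 7: add ND@66 -> ring=[13:NA,66:ND]
Final route key 86: none >= 86, wrap to smallest pos 13 -> NA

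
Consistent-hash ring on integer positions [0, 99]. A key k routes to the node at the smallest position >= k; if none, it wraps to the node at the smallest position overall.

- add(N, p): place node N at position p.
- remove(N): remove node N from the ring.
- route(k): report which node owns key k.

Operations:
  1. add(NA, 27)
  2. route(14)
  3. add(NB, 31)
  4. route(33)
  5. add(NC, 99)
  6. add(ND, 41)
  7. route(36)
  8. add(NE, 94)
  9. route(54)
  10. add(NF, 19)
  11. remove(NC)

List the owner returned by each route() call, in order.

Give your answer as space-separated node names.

Op 1: add NA@27 -> ring=[27:NA]
Op 2: route key 14: smallest pos >= 14 is 27 -> NA
Op 3: add NB@31 -> ring=[27:NA,31:NB]
Op 4: route key 33: none >= 33, wrap to smallest pos 27 -> NA
Op 5: add NC@99 -> ring=[27:NA,31:NB,99:NC]
Op 6: add ND@41 -> ring=[27:NA,31:NB,41:ND,99:NC]
Op 7: route key 36: smallest pos >= 36 is 41 -> ND
Op 8: add NE@94 -> ring=[27:NA,31:NB,41:ND,94:NE,99:NC]
Op 9: route key 54: smallest pos >= 54 is 94 -> NE
Op 10: add NF@19 -> ring=[19:NF,27:NA,31:NB,41:ND,94:NE,99:NC]
Op 11: remove NC -> ring=[19:NF,27:NA,31:NB,41:ND,94:NE]

Answer: NA NA ND NE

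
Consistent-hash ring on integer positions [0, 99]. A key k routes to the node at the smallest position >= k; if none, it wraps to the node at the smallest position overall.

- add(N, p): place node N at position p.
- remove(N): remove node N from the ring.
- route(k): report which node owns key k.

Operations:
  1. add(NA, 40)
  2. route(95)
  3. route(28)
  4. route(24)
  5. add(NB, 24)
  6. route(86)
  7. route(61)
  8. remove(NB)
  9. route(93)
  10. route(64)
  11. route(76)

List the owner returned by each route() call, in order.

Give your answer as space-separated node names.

Answer: NA NA NA NB NB NA NA NA

Derivation:
Op 1: add NA@40 -> ring=[40:NA]
Op 2: route key 95: none >= 95, wrap to smallest pos 40 -> NA
Op 3: route key 28: smallest pos >= 28 is 40 -> NA
Op 4: route key 24: smallest pos >= 24 is 40 -> NA
Op 5: add NB@24 -> ring=[24:NB,40:NA]
Op 6: route key 86: none >= 86, wrap to smallest pos 24 -> NB
Op 7: route key 61: none >= 61, wrap to smallest pos 24 -> NB
Op 8: remove NB -> ring=[40:NA]
Op 9: route key 93: none >= 93, wrap to smallest pos 40 -> NA
Op 10: route key 64: none >= 64, wrap to smallest pos 40 -> NA
Op 11: route key 76: none >= 76, wrap to smallest pos 40 -> NA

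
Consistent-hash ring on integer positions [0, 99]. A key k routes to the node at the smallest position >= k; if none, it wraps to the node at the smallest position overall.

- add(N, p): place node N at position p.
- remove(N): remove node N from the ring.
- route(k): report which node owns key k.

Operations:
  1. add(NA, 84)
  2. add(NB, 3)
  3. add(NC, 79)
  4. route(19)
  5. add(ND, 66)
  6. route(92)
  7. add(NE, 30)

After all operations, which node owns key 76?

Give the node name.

Answer: NC

Derivation:
Op 1: add NA@84 -> ring=[84:NA]
Op 2: add NB@3 -> ring=[3:NB,84:NA]
Op 3: add NC@79 -> ring=[3:NB,79:NC,84:NA]
Op 4: route key 19: smallest pos >= 19 is 79 -> NC
Op 5: add ND@66 -> ring=[3:NB,66:ND,79:NC,84:NA]
Op 6: route key 92: none >= 92, wrap to smallest pos 3 -> NB
Op 7: add NE@30 -> ring=[3:NB,30:NE,66:ND,79:NC,84:NA]
Final route key 76: smallest pos >= 76 is 79 -> NC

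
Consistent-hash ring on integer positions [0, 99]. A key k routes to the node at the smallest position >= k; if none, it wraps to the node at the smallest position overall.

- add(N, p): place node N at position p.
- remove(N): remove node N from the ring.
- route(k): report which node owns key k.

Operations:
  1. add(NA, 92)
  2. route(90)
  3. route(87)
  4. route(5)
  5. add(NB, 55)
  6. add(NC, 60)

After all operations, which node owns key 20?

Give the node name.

Op 1: add NA@92 -> ring=[92:NA]
Op 2: route key 90: smallest pos >= 90 is 92 -> NA
Op 3: route key 87: smallest pos >= 87 is 92 -> NA
Op 4: route key 5: smallest pos >= 5 is 92 -> NA
Op 5: add NB@55 -> ring=[55:NB,92:NA]
Op 6: add NC@60 -> ring=[55:NB,60:NC,92:NA]
Final route key 20: smallest pos >= 20 is 55 -> NB

Answer: NB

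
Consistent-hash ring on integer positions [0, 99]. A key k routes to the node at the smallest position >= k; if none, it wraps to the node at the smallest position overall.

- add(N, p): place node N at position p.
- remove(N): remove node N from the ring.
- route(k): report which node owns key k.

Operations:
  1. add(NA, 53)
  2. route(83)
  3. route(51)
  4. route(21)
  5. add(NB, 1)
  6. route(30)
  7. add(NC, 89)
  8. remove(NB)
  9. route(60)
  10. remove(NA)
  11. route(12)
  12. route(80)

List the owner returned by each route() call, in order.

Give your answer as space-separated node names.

Answer: NA NA NA NA NC NC NC

Derivation:
Op 1: add NA@53 -> ring=[53:NA]
Op 2: route key 83: none >= 83, wrap to smallest pos 53 -> NA
Op 3: route key 51: smallest pos >= 51 is 53 -> NA
Op 4: route key 21: smallest pos >= 21 is 53 -> NA
Op 5: add NB@1 -> ring=[1:NB,53:NA]
Op 6: route key 30: smallest pos >= 30 is 53 -> NA
Op 7: add NC@89 -> ring=[1:NB,53:NA,89:NC]
Op 8: remove NB -> ring=[53:NA,89:NC]
Op 9: route key 60: smallest pos >= 60 is 89 -> NC
Op 10: remove NA -> ring=[89:NC]
Op 11: route key 12: smallest pos >= 12 is 89 -> NC
Op 12: route key 80: smallest pos >= 80 is 89 -> NC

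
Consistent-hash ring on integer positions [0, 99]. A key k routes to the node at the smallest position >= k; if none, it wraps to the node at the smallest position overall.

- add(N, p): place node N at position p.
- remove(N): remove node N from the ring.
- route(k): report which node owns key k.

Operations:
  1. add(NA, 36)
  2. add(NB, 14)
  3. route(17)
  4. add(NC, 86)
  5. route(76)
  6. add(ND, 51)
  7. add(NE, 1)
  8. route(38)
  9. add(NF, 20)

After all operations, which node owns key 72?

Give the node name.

Op 1: add NA@36 -> ring=[36:NA]
Op 2: add NB@14 -> ring=[14:NB,36:NA]
Op 3: route key 17: smallest pos >= 17 is 36 -> NA
Op 4: add NC@86 -> ring=[14:NB,36:NA,86:NC]
Op 5: route key 76: smallest pos >= 76 is 86 -> NC
Op 6: add ND@51 -> ring=[14:NB,36:NA,51:ND,86:NC]
Op 7: add NE@1 -> ring=[1:NE,14:NB,36:NA,51:ND,86:NC]
Op 8: route key 38: smallest pos >= 38 is 51 -> ND
Op 9: add NF@20 -> ring=[1:NE,14:NB,20:NF,36:NA,51:ND,86:NC]
Final route key 72: smallest pos >= 72 is 86 -> NC

Answer: NC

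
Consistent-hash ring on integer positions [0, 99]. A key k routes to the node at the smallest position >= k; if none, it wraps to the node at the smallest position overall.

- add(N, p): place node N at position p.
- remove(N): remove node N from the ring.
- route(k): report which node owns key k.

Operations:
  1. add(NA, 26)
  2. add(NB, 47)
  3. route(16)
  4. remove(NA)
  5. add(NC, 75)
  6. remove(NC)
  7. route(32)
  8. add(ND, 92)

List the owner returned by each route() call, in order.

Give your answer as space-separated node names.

Answer: NA NB

Derivation:
Op 1: add NA@26 -> ring=[26:NA]
Op 2: add NB@47 -> ring=[26:NA,47:NB]
Op 3: route key 16: smallest pos >= 16 is 26 -> NA
Op 4: remove NA -> ring=[47:NB]
Op 5: add NC@75 -> ring=[47:NB,75:NC]
Op 6: remove NC -> ring=[47:NB]
Op 7: route key 32: smallest pos >= 32 is 47 -> NB
Op 8: add ND@92 -> ring=[47:NB,92:ND]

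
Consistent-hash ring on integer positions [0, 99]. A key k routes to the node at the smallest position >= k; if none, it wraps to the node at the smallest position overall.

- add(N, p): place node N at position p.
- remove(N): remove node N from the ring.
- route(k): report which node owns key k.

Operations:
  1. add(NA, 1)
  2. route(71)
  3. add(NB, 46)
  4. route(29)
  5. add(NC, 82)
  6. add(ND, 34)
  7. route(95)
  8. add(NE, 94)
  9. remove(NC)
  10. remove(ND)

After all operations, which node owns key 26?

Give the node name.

Op 1: add NA@1 -> ring=[1:NA]
Op 2: route key 71: none >= 71, wrap to smallest pos 1 -> NA
Op 3: add NB@46 -> ring=[1:NA,46:NB]
Op 4: route key 29: smallest pos >= 29 is 46 -> NB
Op 5: add NC@82 -> ring=[1:NA,46:NB,82:NC]
Op 6: add ND@34 -> ring=[1:NA,34:ND,46:NB,82:NC]
Op 7: route key 95: none >= 95, wrap to smallest pos 1 -> NA
Op 8: add NE@94 -> ring=[1:NA,34:ND,46:NB,82:NC,94:NE]
Op 9: remove NC -> ring=[1:NA,34:ND,46:NB,94:NE]
Op 10: remove ND -> ring=[1:NA,46:NB,94:NE]
Final route key 26: smallest pos >= 26 is 46 -> NB

Answer: NB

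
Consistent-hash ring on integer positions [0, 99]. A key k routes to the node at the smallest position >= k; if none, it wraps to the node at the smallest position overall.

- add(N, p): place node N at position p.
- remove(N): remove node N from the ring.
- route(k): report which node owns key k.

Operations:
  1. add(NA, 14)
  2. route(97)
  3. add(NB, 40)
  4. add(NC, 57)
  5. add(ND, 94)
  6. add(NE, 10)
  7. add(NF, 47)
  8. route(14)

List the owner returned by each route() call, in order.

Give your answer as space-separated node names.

Op 1: add NA@14 -> ring=[14:NA]
Op 2: route key 97: none >= 97, wrap to smallest pos 14 -> NA
Op 3: add NB@40 -> ring=[14:NA,40:NB]
Op 4: add NC@57 -> ring=[14:NA,40:NB,57:NC]
Op 5: add ND@94 -> ring=[14:NA,40:NB,57:NC,94:ND]
Op 6: add NE@10 -> ring=[10:NE,14:NA,40:NB,57:NC,94:ND]
Op 7: add NF@47 -> ring=[10:NE,14:NA,40:NB,47:NF,57:NC,94:ND]
Op 8: route key 14: smallest pos >= 14 is 14 -> NA

Answer: NA NA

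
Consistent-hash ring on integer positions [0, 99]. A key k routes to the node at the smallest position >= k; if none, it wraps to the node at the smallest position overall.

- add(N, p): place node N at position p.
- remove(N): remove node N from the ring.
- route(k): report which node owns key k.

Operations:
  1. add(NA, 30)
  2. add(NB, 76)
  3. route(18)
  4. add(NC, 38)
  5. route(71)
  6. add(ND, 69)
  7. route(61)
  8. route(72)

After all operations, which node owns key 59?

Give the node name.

Answer: ND

Derivation:
Op 1: add NA@30 -> ring=[30:NA]
Op 2: add NB@76 -> ring=[30:NA,76:NB]
Op 3: route key 18: smallest pos >= 18 is 30 -> NA
Op 4: add NC@38 -> ring=[30:NA,38:NC,76:NB]
Op 5: route key 71: smallest pos >= 71 is 76 -> NB
Op 6: add ND@69 -> ring=[30:NA,38:NC,69:ND,76:NB]
Op 7: route key 61: smallest pos >= 61 is 69 -> ND
Op 8: route key 72: smallest pos >= 72 is 76 -> NB
Final route key 59: smallest pos >= 59 is 69 -> ND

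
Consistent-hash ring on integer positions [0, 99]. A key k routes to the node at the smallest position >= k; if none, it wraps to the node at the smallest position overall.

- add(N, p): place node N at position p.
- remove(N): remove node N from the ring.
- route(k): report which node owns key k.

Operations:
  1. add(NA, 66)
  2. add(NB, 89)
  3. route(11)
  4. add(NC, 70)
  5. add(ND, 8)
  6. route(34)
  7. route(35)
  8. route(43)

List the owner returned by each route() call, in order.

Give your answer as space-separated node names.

Op 1: add NA@66 -> ring=[66:NA]
Op 2: add NB@89 -> ring=[66:NA,89:NB]
Op 3: route key 11: smallest pos >= 11 is 66 -> NA
Op 4: add NC@70 -> ring=[66:NA,70:NC,89:NB]
Op 5: add ND@8 -> ring=[8:ND,66:NA,70:NC,89:NB]
Op 6: route key 34: smallest pos >= 34 is 66 -> NA
Op 7: route key 35: smallest pos >= 35 is 66 -> NA
Op 8: route key 43: smallest pos >= 43 is 66 -> NA

Answer: NA NA NA NA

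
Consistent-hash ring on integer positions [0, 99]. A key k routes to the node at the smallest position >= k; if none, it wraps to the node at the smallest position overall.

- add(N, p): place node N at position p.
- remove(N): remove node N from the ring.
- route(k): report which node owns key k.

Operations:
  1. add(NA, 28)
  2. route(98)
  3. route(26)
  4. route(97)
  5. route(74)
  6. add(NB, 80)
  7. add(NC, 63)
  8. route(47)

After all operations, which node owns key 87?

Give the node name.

Op 1: add NA@28 -> ring=[28:NA]
Op 2: route key 98: none >= 98, wrap to smallest pos 28 -> NA
Op 3: route key 26: smallest pos >= 26 is 28 -> NA
Op 4: route key 97: none >= 97, wrap to smallest pos 28 -> NA
Op 5: route key 74: none >= 74, wrap to smallest pos 28 -> NA
Op 6: add NB@80 -> ring=[28:NA,80:NB]
Op 7: add NC@63 -> ring=[28:NA,63:NC,80:NB]
Op 8: route key 47: smallest pos >= 47 is 63 -> NC
Final route key 87: none >= 87, wrap to smallest pos 28 -> NA

Answer: NA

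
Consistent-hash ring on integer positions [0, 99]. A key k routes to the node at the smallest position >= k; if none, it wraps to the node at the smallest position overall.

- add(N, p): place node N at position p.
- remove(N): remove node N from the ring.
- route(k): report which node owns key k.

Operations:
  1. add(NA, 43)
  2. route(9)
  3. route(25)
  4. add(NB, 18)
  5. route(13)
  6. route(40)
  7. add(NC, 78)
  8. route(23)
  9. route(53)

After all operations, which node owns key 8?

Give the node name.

Op 1: add NA@43 -> ring=[43:NA]
Op 2: route key 9: smallest pos >= 9 is 43 -> NA
Op 3: route key 25: smallest pos >= 25 is 43 -> NA
Op 4: add NB@18 -> ring=[18:NB,43:NA]
Op 5: route key 13: smallest pos >= 13 is 18 -> NB
Op 6: route key 40: smallest pos >= 40 is 43 -> NA
Op 7: add NC@78 -> ring=[18:NB,43:NA,78:NC]
Op 8: route key 23: smallest pos >= 23 is 43 -> NA
Op 9: route key 53: smallest pos >= 53 is 78 -> NC
Final route key 8: smallest pos >= 8 is 18 -> NB

Answer: NB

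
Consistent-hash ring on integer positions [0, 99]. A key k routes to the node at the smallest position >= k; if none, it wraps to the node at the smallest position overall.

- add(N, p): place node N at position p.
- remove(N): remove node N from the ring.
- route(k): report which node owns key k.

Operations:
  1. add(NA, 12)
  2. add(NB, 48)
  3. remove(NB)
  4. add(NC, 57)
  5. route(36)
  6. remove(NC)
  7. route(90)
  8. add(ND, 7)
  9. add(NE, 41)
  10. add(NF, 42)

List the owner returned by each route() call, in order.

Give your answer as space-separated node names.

Answer: NC NA

Derivation:
Op 1: add NA@12 -> ring=[12:NA]
Op 2: add NB@48 -> ring=[12:NA,48:NB]
Op 3: remove NB -> ring=[12:NA]
Op 4: add NC@57 -> ring=[12:NA,57:NC]
Op 5: route key 36: smallest pos >= 36 is 57 -> NC
Op 6: remove NC -> ring=[12:NA]
Op 7: route key 90: none >= 90, wrap to smallest pos 12 -> NA
Op 8: add ND@7 -> ring=[7:ND,12:NA]
Op 9: add NE@41 -> ring=[7:ND,12:NA,41:NE]
Op 10: add NF@42 -> ring=[7:ND,12:NA,41:NE,42:NF]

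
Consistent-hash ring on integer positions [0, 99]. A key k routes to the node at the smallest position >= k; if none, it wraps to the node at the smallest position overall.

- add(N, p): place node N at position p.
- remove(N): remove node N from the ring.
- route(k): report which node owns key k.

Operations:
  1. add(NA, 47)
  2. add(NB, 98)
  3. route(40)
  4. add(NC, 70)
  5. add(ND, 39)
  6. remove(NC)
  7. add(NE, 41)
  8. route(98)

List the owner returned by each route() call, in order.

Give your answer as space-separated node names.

Answer: NA NB

Derivation:
Op 1: add NA@47 -> ring=[47:NA]
Op 2: add NB@98 -> ring=[47:NA,98:NB]
Op 3: route key 40: smallest pos >= 40 is 47 -> NA
Op 4: add NC@70 -> ring=[47:NA,70:NC,98:NB]
Op 5: add ND@39 -> ring=[39:ND,47:NA,70:NC,98:NB]
Op 6: remove NC -> ring=[39:ND,47:NA,98:NB]
Op 7: add NE@41 -> ring=[39:ND,41:NE,47:NA,98:NB]
Op 8: route key 98: smallest pos >= 98 is 98 -> NB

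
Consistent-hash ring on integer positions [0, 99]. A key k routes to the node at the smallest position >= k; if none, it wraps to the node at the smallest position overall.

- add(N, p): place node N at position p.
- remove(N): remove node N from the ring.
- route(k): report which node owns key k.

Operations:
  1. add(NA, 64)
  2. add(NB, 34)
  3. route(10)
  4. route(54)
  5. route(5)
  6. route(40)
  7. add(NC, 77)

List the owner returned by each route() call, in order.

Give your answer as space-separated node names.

Op 1: add NA@64 -> ring=[64:NA]
Op 2: add NB@34 -> ring=[34:NB,64:NA]
Op 3: route key 10: smallest pos >= 10 is 34 -> NB
Op 4: route key 54: smallest pos >= 54 is 64 -> NA
Op 5: route key 5: smallest pos >= 5 is 34 -> NB
Op 6: route key 40: smallest pos >= 40 is 64 -> NA
Op 7: add NC@77 -> ring=[34:NB,64:NA,77:NC]

Answer: NB NA NB NA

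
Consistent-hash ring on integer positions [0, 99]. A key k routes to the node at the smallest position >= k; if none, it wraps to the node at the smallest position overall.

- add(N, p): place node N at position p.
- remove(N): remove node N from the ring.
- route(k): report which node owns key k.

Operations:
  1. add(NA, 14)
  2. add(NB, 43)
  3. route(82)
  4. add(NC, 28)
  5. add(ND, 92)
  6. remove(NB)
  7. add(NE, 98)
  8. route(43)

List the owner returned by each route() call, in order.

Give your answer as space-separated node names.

Answer: NA ND

Derivation:
Op 1: add NA@14 -> ring=[14:NA]
Op 2: add NB@43 -> ring=[14:NA,43:NB]
Op 3: route key 82: none >= 82, wrap to smallest pos 14 -> NA
Op 4: add NC@28 -> ring=[14:NA,28:NC,43:NB]
Op 5: add ND@92 -> ring=[14:NA,28:NC,43:NB,92:ND]
Op 6: remove NB -> ring=[14:NA,28:NC,92:ND]
Op 7: add NE@98 -> ring=[14:NA,28:NC,92:ND,98:NE]
Op 8: route key 43: smallest pos >= 43 is 92 -> ND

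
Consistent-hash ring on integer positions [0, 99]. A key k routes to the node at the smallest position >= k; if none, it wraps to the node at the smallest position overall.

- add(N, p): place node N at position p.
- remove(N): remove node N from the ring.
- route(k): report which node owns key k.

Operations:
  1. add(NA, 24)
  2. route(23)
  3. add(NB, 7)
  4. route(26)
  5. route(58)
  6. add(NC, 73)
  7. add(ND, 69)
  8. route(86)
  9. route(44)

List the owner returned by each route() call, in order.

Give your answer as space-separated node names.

Op 1: add NA@24 -> ring=[24:NA]
Op 2: route key 23: smallest pos >= 23 is 24 -> NA
Op 3: add NB@7 -> ring=[7:NB,24:NA]
Op 4: route key 26: none >= 26, wrap to smallest pos 7 -> NB
Op 5: route key 58: none >= 58, wrap to smallest pos 7 -> NB
Op 6: add NC@73 -> ring=[7:NB,24:NA,73:NC]
Op 7: add ND@69 -> ring=[7:NB,24:NA,69:ND,73:NC]
Op 8: route key 86: none >= 86, wrap to smallest pos 7 -> NB
Op 9: route key 44: smallest pos >= 44 is 69 -> ND

Answer: NA NB NB NB ND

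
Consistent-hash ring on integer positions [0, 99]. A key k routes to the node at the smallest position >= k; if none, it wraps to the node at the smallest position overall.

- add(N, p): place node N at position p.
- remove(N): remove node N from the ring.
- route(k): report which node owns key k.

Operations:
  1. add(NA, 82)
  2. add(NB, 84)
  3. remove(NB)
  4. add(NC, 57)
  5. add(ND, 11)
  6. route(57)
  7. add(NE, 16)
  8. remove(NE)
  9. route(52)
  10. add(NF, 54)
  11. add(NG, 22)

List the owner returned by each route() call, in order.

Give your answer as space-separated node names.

Op 1: add NA@82 -> ring=[82:NA]
Op 2: add NB@84 -> ring=[82:NA,84:NB]
Op 3: remove NB -> ring=[82:NA]
Op 4: add NC@57 -> ring=[57:NC,82:NA]
Op 5: add ND@11 -> ring=[11:ND,57:NC,82:NA]
Op 6: route key 57: smallest pos >= 57 is 57 -> NC
Op 7: add NE@16 -> ring=[11:ND,16:NE,57:NC,82:NA]
Op 8: remove NE -> ring=[11:ND,57:NC,82:NA]
Op 9: route key 52: smallest pos >= 52 is 57 -> NC
Op 10: add NF@54 -> ring=[11:ND,54:NF,57:NC,82:NA]
Op 11: add NG@22 -> ring=[11:ND,22:NG,54:NF,57:NC,82:NA]

Answer: NC NC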